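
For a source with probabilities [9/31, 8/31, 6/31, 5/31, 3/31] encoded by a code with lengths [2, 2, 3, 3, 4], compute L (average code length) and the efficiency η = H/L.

Average length L = Σ p_i × l_i = 2.5484 bits
Entropy H = 2.2315 bits
Efficiency η = H/L × 100% = 87.57%


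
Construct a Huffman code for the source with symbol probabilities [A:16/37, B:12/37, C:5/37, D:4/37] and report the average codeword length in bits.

Huffman tree construction:
Combine smallest probabilities repeatedly
Resulting codes:
  A: 0 (length 1)
  B: 11 (length 2)
  C: 101 (length 3)
  D: 100 (length 3)
Average length = Σ p(s) × length(s) = 1.8108 bits


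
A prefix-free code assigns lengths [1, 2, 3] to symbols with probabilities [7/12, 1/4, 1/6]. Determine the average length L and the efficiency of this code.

Average length L = Σ p_i × l_i = 1.5833 bits
Entropy H = 1.3844 bits
Efficiency η = H/L × 100% = 87.44%


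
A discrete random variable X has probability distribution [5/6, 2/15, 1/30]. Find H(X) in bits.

H(X) = -Σ p(x) log₂ p(x)
  -5/6 × log₂(5/6) = 0.2192
  -2/15 × log₂(2/15) = 0.3876
  -1/30 × log₂(1/30) = 0.1636
H(X) = 0.7703 bits


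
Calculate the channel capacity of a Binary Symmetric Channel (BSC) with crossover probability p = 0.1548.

For BSC with error probability p:
C = 1 - H(p) where H(p) is binary entropy
H(0.1548) = -0.1548 × log₂(0.1548) - 0.8452 × log₂(0.8452)
H(p) = 0.6217
C = 1 - 0.6217 = 0.3783 bits/use


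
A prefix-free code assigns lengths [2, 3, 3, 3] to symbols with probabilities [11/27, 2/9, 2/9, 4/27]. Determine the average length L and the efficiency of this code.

Average length L = Σ p_i × l_i = 2.5926 bits
Entropy H = 1.9003 bits
Efficiency η = H/L × 100% = 73.30%


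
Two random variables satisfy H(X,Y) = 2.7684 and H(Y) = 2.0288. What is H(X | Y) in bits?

Chain rule: H(X,Y) = H(X|Y) + H(Y)
H(X|Y) = H(X,Y) - H(Y) = 2.7684 - 2.0288 = 0.7396 bits


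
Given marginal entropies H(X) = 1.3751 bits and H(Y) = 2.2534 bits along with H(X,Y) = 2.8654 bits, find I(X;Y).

I(X;Y) = H(X) + H(Y) - H(X,Y)
I(X;Y) = 1.3751 + 2.2534 - 2.8654 = 0.7631 bits


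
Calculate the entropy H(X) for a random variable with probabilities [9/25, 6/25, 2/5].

H(X) = -Σ p(x) log₂ p(x)
  -9/25 × log₂(9/25) = 0.5306
  -6/25 × log₂(6/25) = 0.4941
  -2/5 × log₂(2/5) = 0.5288
H(X) = 1.5535 bits


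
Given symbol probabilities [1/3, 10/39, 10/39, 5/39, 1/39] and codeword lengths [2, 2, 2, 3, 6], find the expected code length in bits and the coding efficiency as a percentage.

Average length L = Σ p_i × l_i = 2.2308 bits
Entropy H = 2.0507 bits
Efficiency η = H/L × 100% = 91.93%


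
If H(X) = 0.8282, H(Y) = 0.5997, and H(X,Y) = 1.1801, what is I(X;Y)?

I(X;Y) = H(X) + H(Y) - H(X,Y)
I(X;Y) = 0.8282 + 0.5997 - 1.1801 = 0.2478 bits


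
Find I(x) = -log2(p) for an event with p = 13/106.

Information content I(x) = -log₂(p(x))
I = -log₂(13/106) = -log₂(0.1226)
I = 3.0275 bits


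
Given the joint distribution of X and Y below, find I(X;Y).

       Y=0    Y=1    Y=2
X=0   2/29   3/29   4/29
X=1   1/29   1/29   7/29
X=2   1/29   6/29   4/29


H(X) = 1.5782, H(Y) = 1.4158, H(X,Y) = 2.8609
I(X;Y) = H(X) + H(Y) - H(X,Y) = 0.1332 bits


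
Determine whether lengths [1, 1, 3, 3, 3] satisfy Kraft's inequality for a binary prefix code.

Kraft inequality: Σ 2^(-l_i) ≤ 1 for prefix-free code
Calculating: 2^(-1) + 2^(-1) + 2^(-3) + 2^(-3) + 2^(-3)
= 0.5 + 0.5 + 0.125 + 0.125 + 0.125
= 1.3750
Since 1.3750 > 1, prefix-free code does not exist


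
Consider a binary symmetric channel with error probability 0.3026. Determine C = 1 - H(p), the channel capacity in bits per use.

For BSC with error probability p:
C = 1 - H(p) where H(p) is binary entropy
H(0.3026) = -0.3026 × log₂(0.3026) - 0.6974 × log₂(0.6974)
H(p) = 0.8844
C = 1 - 0.8844 = 0.1156 bits/use


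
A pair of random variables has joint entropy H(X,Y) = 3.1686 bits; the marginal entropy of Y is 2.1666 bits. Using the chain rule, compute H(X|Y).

Chain rule: H(X,Y) = H(X|Y) + H(Y)
H(X|Y) = H(X,Y) - H(Y) = 3.1686 - 2.1666 = 1.002 bits


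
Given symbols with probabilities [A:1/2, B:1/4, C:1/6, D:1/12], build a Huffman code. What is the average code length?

Huffman tree construction:
Combine smallest probabilities repeatedly
Resulting codes:
  A: 0 (length 1)
  B: 10 (length 2)
  C: 111 (length 3)
  D: 110 (length 3)
Average length = Σ p(s) × length(s) = 1.7500 bits


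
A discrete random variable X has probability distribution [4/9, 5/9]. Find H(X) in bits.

H(X) = -Σ p(x) log₂ p(x)
  -4/9 × log₂(4/9) = 0.5200
  -5/9 × log₂(5/9) = 0.4711
H(X) = 0.9911 bits


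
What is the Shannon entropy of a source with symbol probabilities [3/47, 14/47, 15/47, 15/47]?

H(X) = -Σ p(x) log₂ p(x)
  -3/47 × log₂(3/47) = 0.2534
  -14/47 × log₂(14/47) = 0.5205
  -15/47 × log₂(15/47) = 0.5259
  -15/47 × log₂(15/47) = 0.5259
H(X) = 1.8256 bits


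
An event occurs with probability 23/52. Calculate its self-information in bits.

Information content I(x) = -log₂(p(x))
I = -log₂(23/52) = -log₂(0.4423)
I = 1.1769 bits


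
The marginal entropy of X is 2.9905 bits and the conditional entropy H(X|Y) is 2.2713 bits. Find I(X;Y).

I(X;Y) = H(X) - H(X|Y)
I(X;Y) = 2.9905 - 2.2713 = 0.7192 bits


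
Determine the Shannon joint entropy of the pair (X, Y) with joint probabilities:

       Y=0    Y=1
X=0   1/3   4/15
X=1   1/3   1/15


H(X,Y) = -Σ p(x,y) log₂ p(x,y)
  p(0,0)=1/3: -0.3333 × log₂(0.3333) = 0.5283
  p(0,1)=4/15: -0.2667 × log₂(0.2667) = 0.5085
  p(1,0)=1/3: -0.3333 × log₂(0.3333) = 0.5283
  p(1,1)=1/15: -0.0667 × log₂(0.0667) = 0.2605
H(X,Y) = 1.8256 bits


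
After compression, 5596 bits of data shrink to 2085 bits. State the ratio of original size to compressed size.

Compression ratio = Original / Compressed
= 5596 / 2085 = 2.68:1


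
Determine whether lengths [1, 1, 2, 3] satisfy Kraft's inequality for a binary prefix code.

Kraft inequality: Σ 2^(-l_i) ≤ 1 for prefix-free code
Calculating: 2^(-1) + 2^(-1) + 2^(-2) + 2^(-3)
= 0.5 + 0.5 + 0.25 + 0.125
= 1.3750
Since 1.3750 > 1, prefix-free code does not exist


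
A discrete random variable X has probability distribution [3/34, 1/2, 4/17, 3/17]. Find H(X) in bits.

H(X) = -Σ p(x) log₂ p(x)
  -3/34 × log₂(3/34) = 0.3090
  -1/2 × log₂(1/2) = 0.5000
  -4/17 × log₂(4/17) = 0.4912
  -3/17 × log₂(3/17) = 0.4416
H(X) = 1.7418 bits


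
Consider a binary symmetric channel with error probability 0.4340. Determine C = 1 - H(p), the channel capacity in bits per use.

For BSC with error probability p:
C = 1 - H(p) where H(p) is binary entropy
H(0.4340) = -0.4340 × log₂(0.4340) - 0.5660 × log₂(0.5660)
H(p) = 0.9874
C = 1 - 0.9874 = 0.0126 bits/use


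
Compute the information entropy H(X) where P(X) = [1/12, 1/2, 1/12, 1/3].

H(X) = -Σ p(x) log₂ p(x)
  -1/12 × log₂(1/12) = 0.2987
  -1/2 × log₂(1/2) = 0.5000
  -1/12 × log₂(1/12) = 0.2987
  -1/3 × log₂(1/3) = 0.5283
H(X) = 1.6258 bits


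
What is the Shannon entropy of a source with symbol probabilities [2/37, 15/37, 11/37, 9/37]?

H(X) = -Σ p(x) log₂ p(x)
  -2/37 × log₂(2/37) = 0.2275
  -15/37 × log₂(15/37) = 0.5281
  -11/37 × log₂(11/37) = 0.5203
  -9/37 × log₂(9/37) = 0.4961
H(X) = 1.7720 bits


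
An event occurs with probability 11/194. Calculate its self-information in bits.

Information content I(x) = -log₂(p(x))
I = -log₂(11/194) = -log₂(0.0567)
I = 4.1405 bits


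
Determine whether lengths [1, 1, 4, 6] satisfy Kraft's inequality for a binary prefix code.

Kraft inequality: Σ 2^(-l_i) ≤ 1 for prefix-free code
Calculating: 2^(-1) + 2^(-1) + 2^(-4) + 2^(-6)
= 0.5 + 0.5 + 0.0625 + 0.015625
= 1.0781
Since 1.0781 > 1, prefix-free code does not exist


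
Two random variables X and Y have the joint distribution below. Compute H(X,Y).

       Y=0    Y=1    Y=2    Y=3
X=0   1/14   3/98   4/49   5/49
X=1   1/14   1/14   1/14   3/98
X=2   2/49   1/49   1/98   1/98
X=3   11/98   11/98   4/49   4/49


H(X,Y) = -Σ p(x,y) log₂ p(x,y)
  p(0,0)=1/14: -0.0714 × log₂(0.0714) = 0.2720
  p(0,1)=3/98: -0.0306 × log₂(0.0306) = 0.1540
  p(0,2)=4/49: -0.0816 × log₂(0.0816) = 0.2951
  p(0,3)=5/49: -0.1020 × log₂(0.1020) = 0.3360
  p(1,0)=1/14: -0.0714 × log₂(0.0714) = 0.2720
  p(1,1)=1/14: -0.0714 × log₂(0.0714) = 0.2720
  p(1,2)=1/14: -0.0714 × log₂(0.0714) = 0.2720
  p(1,3)=3/98: -0.0306 × log₂(0.0306) = 0.1540
  p(2,0)=2/49: -0.0408 × log₂(0.0408) = 0.1884
  p(2,1)=1/49: -0.0204 × log₂(0.0204) = 0.1146
  p(2,2)=1/98: -0.0102 × log₂(0.0102) = 0.0675
  p(2,3)=1/98: -0.0102 × log₂(0.0102) = 0.0675
  p(3,0)=11/98: -0.1122 × log₂(0.1122) = 0.3542
  p(3,1)=11/98: -0.1122 × log₂(0.1122) = 0.3542
  p(3,2)=4/49: -0.0816 × log₂(0.0816) = 0.2951
  p(3,3)=4/49: -0.0816 × log₂(0.0816) = 0.2951
H(X,Y) = 3.7633 bits


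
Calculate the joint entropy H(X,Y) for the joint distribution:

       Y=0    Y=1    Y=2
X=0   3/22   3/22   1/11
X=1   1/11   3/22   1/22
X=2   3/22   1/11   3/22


H(X,Y) = -Σ p(x,y) log₂ p(x,y)
  p(0,0)=3/22: -0.1364 × log₂(0.1364) = 0.3920
  p(0,1)=3/22: -0.1364 × log₂(0.1364) = 0.3920
  p(0,2)=1/11: -0.0909 × log₂(0.0909) = 0.3145
  p(1,0)=1/11: -0.0909 × log₂(0.0909) = 0.3145
  p(1,1)=3/22: -0.1364 × log₂(0.1364) = 0.3920
  p(1,2)=1/22: -0.0455 × log₂(0.0455) = 0.2027
  p(2,0)=3/22: -0.1364 × log₂(0.1364) = 0.3920
  p(2,1)=1/11: -0.0909 × log₂(0.0909) = 0.3145
  p(2,2)=3/22: -0.1364 × log₂(0.1364) = 0.3920
H(X,Y) = 3.1060 bits


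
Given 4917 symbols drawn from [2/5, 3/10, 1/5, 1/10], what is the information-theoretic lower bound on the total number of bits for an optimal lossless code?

Entropy H = 1.8464 bits/symbol
Minimum bits = H × n = 1.8464 × 4917
= 9078.94 bits


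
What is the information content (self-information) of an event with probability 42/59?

Information content I(x) = -log₂(p(x))
I = -log₂(42/59) = -log₂(0.7119)
I = 0.4903 bits


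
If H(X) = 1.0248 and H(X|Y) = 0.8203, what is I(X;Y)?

I(X;Y) = H(X) - H(X|Y)
I(X;Y) = 1.0248 - 0.8203 = 0.2045 bits


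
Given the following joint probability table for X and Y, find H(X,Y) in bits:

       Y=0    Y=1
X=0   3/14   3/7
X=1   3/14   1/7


H(X,Y) = -Σ p(x,y) log₂ p(x,y)
  p(0,0)=3/14: -0.2143 × log₂(0.2143) = 0.4762
  p(0,1)=3/7: -0.4286 × log₂(0.4286) = 0.5239
  p(1,0)=3/14: -0.2143 × log₂(0.2143) = 0.4762
  p(1,1)=1/7: -0.1429 × log₂(0.1429) = 0.4011
H(X,Y) = 1.8774 bits


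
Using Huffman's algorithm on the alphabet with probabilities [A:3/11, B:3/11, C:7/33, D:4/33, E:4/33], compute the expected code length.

Huffman tree construction:
Combine smallest probabilities repeatedly
Resulting codes:
  A: 10 (length 2)
  B: 11 (length 2)
  C: 00 (length 2)
  D: 010 (length 3)
  E: 011 (length 3)
Average length = Σ p(s) × length(s) = 2.2424 bits


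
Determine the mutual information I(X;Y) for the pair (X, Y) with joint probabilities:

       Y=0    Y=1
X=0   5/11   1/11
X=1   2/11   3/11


H(X) = 0.9940, H(Y) = 0.9457, H(X,Y) = 1.7899
I(X;Y) = H(X) + H(Y) - H(X,Y) = 0.1498 bits


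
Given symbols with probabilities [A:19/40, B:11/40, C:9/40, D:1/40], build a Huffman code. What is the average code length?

Huffman tree construction:
Combine smallest probabilities repeatedly
Resulting codes:
  A: 0 (length 1)
  B: 11 (length 2)
  C: 101 (length 3)
  D: 100 (length 3)
Average length = Σ p(s) × length(s) = 1.7750 bits


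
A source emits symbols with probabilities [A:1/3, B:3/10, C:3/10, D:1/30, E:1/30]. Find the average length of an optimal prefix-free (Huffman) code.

Huffman tree construction:
Combine smallest probabilities repeatedly
Resulting codes:
  A: 11 (length 2)
  B: 01 (length 2)
  C: 10 (length 2)
  D: 000 (length 3)
  E: 001 (length 3)
Average length = Σ p(s) × length(s) = 2.0667 bits


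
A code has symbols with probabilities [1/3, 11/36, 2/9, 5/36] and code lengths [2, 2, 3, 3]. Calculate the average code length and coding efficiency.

Average length L = Σ p_i × l_i = 2.3611 bits
Entropy H = 1.9287 bits
Efficiency η = H/L × 100% = 81.69%


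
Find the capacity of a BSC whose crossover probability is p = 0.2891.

For BSC with error probability p:
C = 1 - H(p) where H(p) is binary entropy
H(0.2891) = -0.2891 × log₂(0.2891) - 0.7109 × log₂(0.7109)
H(p) = 0.8676
C = 1 - 0.8676 = 0.1324 bits/use


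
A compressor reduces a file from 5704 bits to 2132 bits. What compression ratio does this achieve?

Compression ratio = Original / Compressed
= 5704 / 2132 = 2.68:1


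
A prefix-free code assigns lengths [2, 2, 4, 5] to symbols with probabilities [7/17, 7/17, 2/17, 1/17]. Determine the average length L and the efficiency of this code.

Average length L = Σ p_i × l_i = 2.4118 bits
Entropy H = 1.6579 bits
Efficiency η = H/L × 100% = 68.74%


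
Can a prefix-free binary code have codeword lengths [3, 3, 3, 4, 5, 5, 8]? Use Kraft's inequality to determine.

Kraft inequality: Σ 2^(-l_i) ≤ 1 for prefix-free code
Calculating: 2^(-3) + 2^(-3) + 2^(-3) + 2^(-4) + 2^(-5) + 2^(-5) + 2^(-8)
= 0.125 + 0.125 + 0.125 + 0.0625 + 0.03125 + 0.03125 + 0.00390625
= 0.5039
Since 0.5039 ≤ 1, prefix-free code exists


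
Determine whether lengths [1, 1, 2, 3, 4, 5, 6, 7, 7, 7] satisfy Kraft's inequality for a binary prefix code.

Kraft inequality: Σ 2^(-l_i) ≤ 1 for prefix-free code
Calculating: 2^(-1) + 2^(-1) + 2^(-2) + 2^(-3) + 2^(-4) + 2^(-5) + 2^(-6) + 2^(-7) + 2^(-7) + 2^(-7)
= 0.5 + 0.5 + 0.25 + 0.125 + 0.0625 + 0.03125 + 0.015625 + 0.0078125 + 0.0078125 + 0.0078125
= 1.5078
Since 1.5078 > 1, prefix-free code does not exist


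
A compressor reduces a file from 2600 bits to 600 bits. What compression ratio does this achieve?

Compression ratio = Original / Compressed
= 2600 / 600 = 4.33:1


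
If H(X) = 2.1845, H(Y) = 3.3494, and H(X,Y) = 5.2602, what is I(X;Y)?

I(X;Y) = H(X) + H(Y) - H(X,Y)
I(X;Y) = 2.1845 + 3.3494 - 5.2602 = 0.2737 bits


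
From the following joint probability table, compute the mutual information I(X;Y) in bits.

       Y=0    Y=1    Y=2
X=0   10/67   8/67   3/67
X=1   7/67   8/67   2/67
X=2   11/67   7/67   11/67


H(X) = 1.5496, H(Y) = 1.5490, H(X,Y) = 3.0305
I(X;Y) = H(X) + H(Y) - H(X,Y) = 0.0680 bits


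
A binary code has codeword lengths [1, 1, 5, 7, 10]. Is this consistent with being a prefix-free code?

Kraft inequality: Σ 2^(-l_i) ≤ 1 for prefix-free code
Calculating: 2^(-1) + 2^(-1) + 2^(-5) + 2^(-7) + 2^(-10)
= 0.5 + 0.5 + 0.03125 + 0.0078125 + 0.0009765625
= 1.0400
Since 1.0400 > 1, prefix-free code does not exist


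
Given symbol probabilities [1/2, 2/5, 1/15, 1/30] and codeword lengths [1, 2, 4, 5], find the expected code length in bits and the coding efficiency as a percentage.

Average length L = Σ p_i × l_i = 1.7333 bits
Entropy H = 1.4528 bits
Efficiency η = H/L × 100% = 83.82%


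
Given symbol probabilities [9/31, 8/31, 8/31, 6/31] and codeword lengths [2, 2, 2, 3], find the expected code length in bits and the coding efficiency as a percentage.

Average length L = Σ p_i × l_i = 2.1935 bits
Entropy H = 1.9852 bits
Efficiency η = H/L × 100% = 90.50%


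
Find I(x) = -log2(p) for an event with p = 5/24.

Information content I(x) = -log₂(p(x))
I = -log₂(5/24) = -log₂(0.2083)
I = 2.2630 bits


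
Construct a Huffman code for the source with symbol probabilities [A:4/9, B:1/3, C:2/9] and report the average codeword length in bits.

Huffman tree construction:
Combine smallest probabilities repeatedly
Resulting codes:
  A: 0 (length 1)
  B: 11 (length 2)
  C: 10 (length 2)
Average length = Σ p(s) × length(s) = 1.5556 bits


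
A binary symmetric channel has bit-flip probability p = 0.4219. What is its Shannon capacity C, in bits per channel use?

For BSC with error probability p:
C = 1 - H(p) where H(p) is binary entropy
H(0.4219) = -0.4219 × log₂(0.4219) - 0.5781 × log₂(0.5781)
H(p) = 0.9823
C = 1 - 0.9823 = 0.0177 bits/use


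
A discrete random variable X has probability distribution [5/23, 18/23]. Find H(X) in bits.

H(X) = -Σ p(x) log₂ p(x)
  -5/23 × log₂(5/23) = 0.4786
  -18/23 × log₂(18/23) = 0.2768
H(X) = 0.7554 bits


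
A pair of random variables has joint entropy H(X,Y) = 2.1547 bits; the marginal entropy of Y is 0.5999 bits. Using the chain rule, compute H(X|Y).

Chain rule: H(X,Y) = H(X|Y) + H(Y)
H(X|Y) = H(X,Y) - H(Y) = 2.1547 - 0.5999 = 1.5548 bits


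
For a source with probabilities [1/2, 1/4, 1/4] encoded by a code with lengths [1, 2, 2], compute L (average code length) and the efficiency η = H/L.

Average length L = Σ p_i × l_i = 1.5000 bits
Entropy H = 1.5000 bits
Efficiency η = H/L × 100% = 100.00%


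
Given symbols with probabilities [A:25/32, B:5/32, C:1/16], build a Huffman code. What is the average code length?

Huffman tree construction:
Combine smallest probabilities repeatedly
Resulting codes:
  A: 1 (length 1)
  B: 01 (length 2)
  C: 00 (length 2)
Average length = Σ p(s) × length(s) = 1.2188 bits


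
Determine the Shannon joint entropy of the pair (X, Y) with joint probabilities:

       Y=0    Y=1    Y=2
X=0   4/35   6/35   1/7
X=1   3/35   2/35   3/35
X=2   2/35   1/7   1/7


H(X,Y) = -Σ p(x,y) log₂ p(x,y)
  p(0,0)=4/35: -0.1143 × log₂(0.1143) = 0.3576
  p(0,1)=6/35: -0.1714 × log₂(0.1714) = 0.4362
  p(0,2)=1/7: -0.1429 × log₂(0.1429) = 0.4011
  p(1,0)=3/35: -0.0857 × log₂(0.0857) = 0.3038
  p(1,1)=2/35: -0.0571 × log₂(0.0571) = 0.2360
  p(1,2)=3/35: -0.0857 × log₂(0.0857) = 0.3038
  p(2,0)=2/35: -0.0571 × log₂(0.0571) = 0.2360
  p(2,1)=1/7: -0.1429 × log₂(0.1429) = 0.4011
  p(2,2)=1/7: -0.1429 × log₂(0.1429) = 0.4011
H(X,Y) = 3.0765 bits


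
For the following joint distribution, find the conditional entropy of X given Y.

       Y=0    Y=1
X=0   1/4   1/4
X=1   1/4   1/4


H(X|Y) = Σ_y p(y) H(X|Y=y)
  p(Y=0) = 1/2, H(X|Y=0) = 1.0000
  p(Y=1) = 1/2, H(X|Y=1) = 1.0000
H(X|Y) = 0.5000×1.0000 + 0.5000×1.0000 = 1.0000 bits


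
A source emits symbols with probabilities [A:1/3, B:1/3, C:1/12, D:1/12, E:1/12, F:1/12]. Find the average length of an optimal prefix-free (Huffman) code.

Huffman tree construction:
Combine smallest probabilities repeatedly
Resulting codes:
  A: 10 (length 2)
  B: 11 (length 2)
  C: 000 (length 3)
  D: 001 (length 3)
  E: 010 (length 3)
  F: 011 (length 3)
Average length = Σ p(s) × length(s) = 2.3333 bits


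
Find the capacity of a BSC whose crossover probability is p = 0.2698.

For BSC with error probability p:
C = 1 - H(p) where H(p) is binary entropy
H(0.2698) = -0.2698 × log₂(0.2698) - 0.7302 × log₂(0.7302)
H(p) = 0.8412
C = 1 - 0.8412 = 0.1588 bits/use


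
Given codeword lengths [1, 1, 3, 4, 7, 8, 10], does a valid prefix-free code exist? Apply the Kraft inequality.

Kraft inequality: Σ 2^(-l_i) ≤ 1 for prefix-free code
Calculating: 2^(-1) + 2^(-1) + 2^(-3) + 2^(-4) + 2^(-7) + 2^(-8) + 2^(-10)
= 0.5 + 0.5 + 0.125 + 0.0625 + 0.0078125 + 0.00390625 + 0.0009765625
= 1.2002
Since 1.2002 > 1, prefix-free code does not exist


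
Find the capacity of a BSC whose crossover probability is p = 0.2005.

For BSC with error probability p:
C = 1 - H(p) where H(p) is binary entropy
H(0.2005) = -0.2005 × log₂(0.2005) - 0.7995 × log₂(0.7995)
H(p) = 0.7229
C = 1 - 0.7229 = 0.2771 bits/use


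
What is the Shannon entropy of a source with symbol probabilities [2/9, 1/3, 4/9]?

H(X) = -Σ p(x) log₂ p(x)
  -2/9 × log₂(2/9) = 0.4822
  -1/3 × log₂(1/3) = 0.5283
  -4/9 × log₂(4/9) = 0.5200
H(X) = 1.5305 bits


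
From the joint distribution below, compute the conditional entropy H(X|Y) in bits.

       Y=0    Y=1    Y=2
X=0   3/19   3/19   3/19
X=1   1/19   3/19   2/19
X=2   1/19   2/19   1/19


H(X|Y) = Σ_y p(y) H(X|Y=y)
  p(Y=0) = 5/19, H(X|Y=0) = 1.3710
  p(Y=1) = 8/19, H(X|Y=1) = 1.5613
  p(Y=2) = 6/19, H(X|Y=2) = 1.4591
H(X|Y) = 0.2632×1.3710 + 0.4211×1.5613 + 0.3158×1.4591 = 1.4789 bits


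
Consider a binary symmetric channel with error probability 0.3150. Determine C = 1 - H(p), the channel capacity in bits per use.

For BSC with error probability p:
C = 1 - H(p) where H(p) is binary entropy
H(0.3150) = -0.3150 × log₂(0.3150) - 0.6850 × log₂(0.6850)
H(p) = 0.8989
C = 1 - 0.8989 = 0.1011 bits/use


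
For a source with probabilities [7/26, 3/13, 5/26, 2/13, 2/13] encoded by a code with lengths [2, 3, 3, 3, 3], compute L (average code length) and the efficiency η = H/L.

Average length L = Σ p_i × l_i = 2.7308 bits
Entropy H = 2.2862 bits
Efficiency η = H/L × 100% = 83.72%


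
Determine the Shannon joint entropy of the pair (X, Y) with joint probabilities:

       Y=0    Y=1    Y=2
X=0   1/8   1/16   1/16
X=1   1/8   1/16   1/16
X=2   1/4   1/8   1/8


H(X,Y) = -Σ p(x,y) log₂ p(x,y)
  p(0,0)=1/8: -0.1250 × log₂(0.1250) = 0.3750
  p(0,1)=1/16: -0.0625 × log₂(0.0625) = 0.2500
  p(0,2)=1/16: -0.0625 × log₂(0.0625) = 0.2500
  p(1,0)=1/8: -0.1250 × log₂(0.1250) = 0.3750
  p(1,1)=1/16: -0.0625 × log₂(0.0625) = 0.2500
  p(1,2)=1/16: -0.0625 × log₂(0.0625) = 0.2500
  p(2,0)=1/4: -0.2500 × log₂(0.2500) = 0.5000
  p(2,1)=1/8: -0.1250 × log₂(0.1250) = 0.3750
  p(2,2)=1/8: -0.1250 × log₂(0.1250) = 0.3750
H(X,Y) = 3.0000 bits


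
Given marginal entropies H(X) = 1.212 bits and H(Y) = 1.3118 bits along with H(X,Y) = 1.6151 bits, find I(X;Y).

I(X;Y) = H(X) + H(Y) - H(X,Y)
I(X;Y) = 1.212 + 1.3118 - 1.6151 = 0.9087 bits


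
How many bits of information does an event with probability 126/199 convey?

Information content I(x) = -log₂(p(x))
I = -log₂(126/199) = -log₂(0.6332)
I = 0.6593 bits


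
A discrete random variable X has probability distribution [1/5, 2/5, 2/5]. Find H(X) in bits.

H(X) = -Σ p(x) log₂ p(x)
  -1/5 × log₂(1/5) = 0.4644
  -2/5 × log₂(2/5) = 0.5288
  -2/5 × log₂(2/5) = 0.5288
H(X) = 1.5219 bits


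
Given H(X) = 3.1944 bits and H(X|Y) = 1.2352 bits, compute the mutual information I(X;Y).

I(X;Y) = H(X) - H(X|Y)
I(X;Y) = 3.1944 - 1.2352 = 1.9592 bits


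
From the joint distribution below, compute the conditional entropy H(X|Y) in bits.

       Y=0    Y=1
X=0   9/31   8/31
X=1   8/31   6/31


H(X|Y) = Σ_y p(y) H(X|Y=y)
  p(Y=0) = 17/31, H(X|Y=0) = 0.9975
  p(Y=1) = 14/31, H(X|Y=1) = 0.9852
H(X|Y) = 0.5484×0.9975 + 0.4516×0.9852 = 0.9920 bits


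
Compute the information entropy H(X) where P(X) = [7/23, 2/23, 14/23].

H(X) = -Σ p(x) log₂ p(x)
  -7/23 × log₂(7/23) = 0.5223
  -2/23 × log₂(2/23) = 0.3064
  -14/23 × log₂(14/23) = 0.4360
H(X) = 1.2647 bits


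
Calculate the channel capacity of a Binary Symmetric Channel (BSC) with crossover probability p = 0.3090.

For BSC with error probability p:
C = 1 - H(p) where H(p) is binary entropy
H(0.3090) = -0.3090 × log₂(0.3090) - 0.6910 × log₂(0.6910)
H(p) = 0.8920
C = 1 - 0.8920 = 0.1080 bits/use


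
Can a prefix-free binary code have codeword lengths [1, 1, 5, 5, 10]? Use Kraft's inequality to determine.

Kraft inequality: Σ 2^(-l_i) ≤ 1 for prefix-free code
Calculating: 2^(-1) + 2^(-1) + 2^(-5) + 2^(-5) + 2^(-10)
= 0.5 + 0.5 + 0.03125 + 0.03125 + 0.0009765625
= 1.0635
Since 1.0635 > 1, prefix-free code does not exist


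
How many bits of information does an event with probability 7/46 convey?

Information content I(x) = -log₂(p(x))
I = -log₂(7/46) = -log₂(0.1522)
I = 2.7162 bits


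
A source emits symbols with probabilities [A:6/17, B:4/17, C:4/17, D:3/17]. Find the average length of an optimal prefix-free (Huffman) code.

Huffman tree construction:
Combine smallest probabilities repeatedly
Resulting codes:
  A: 11 (length 2)
  B: 01 (length 2)
  C: 10 (length 2)
  D: 00 (length 2)
Average length = Σ p(s) × length(s) = 2.0000 bits


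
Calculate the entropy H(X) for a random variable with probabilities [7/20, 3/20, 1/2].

H(X) = -Σ p(x) log₂ p(x)
  -7/20 × log₂(7/20) = 0.5301
  -3/20 × log₂(3/20) = 0.4105
  -1/2 × log₂(1/2) = 0.5000
H(X) = 1.4406 bits


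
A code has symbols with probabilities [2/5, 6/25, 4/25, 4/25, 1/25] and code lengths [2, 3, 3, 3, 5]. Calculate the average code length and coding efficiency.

Average length L = Σ p_i × l_i = 2.6800 bits
Entropy H = 2.0547 bits
Efficiency η = H/L × 100% = 76.67%


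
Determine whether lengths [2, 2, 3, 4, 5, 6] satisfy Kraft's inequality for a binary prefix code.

Kraft inequality: Σ 2^(-l_i) ≤ 1 for prefix-free code
Calculating: 2^(-2) + 2^(-2) + 2^(-3) + 2^(-4) + 2^(-5) + 2^(-6)
= 0.25 + 0.25 + 0.125 + 0.0625 + 0.03125 + 0.015625
= 0.7344
Since 0.7344 ≤ 1, prefix-free code exists


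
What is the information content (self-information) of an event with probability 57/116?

Information content I(x) = -log₂(p(x))
I = -log₂(57/116) = -log₂(0.4914)
I = 1.0251 bits


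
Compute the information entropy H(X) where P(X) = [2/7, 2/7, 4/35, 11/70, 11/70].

H(X) = -Σ p(x) log₂ p(x)
  -2/7 × log₂(2/7) = 0.5164
  -2/7 × log₂(2/7) = 0.5164
  -4/35 × log₂(4/35) = 0.3576
  -11/70 × log₂(11/70) = 0.4195
  -11/70 × log₂(11/70) = 0.4195
H(X) = 2.2295 bits


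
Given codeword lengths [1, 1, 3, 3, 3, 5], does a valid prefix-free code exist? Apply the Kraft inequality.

Kraft inequality: Σ 2^(-l_i) ≤ 1 for prefix-free code
Calculating: 2^(-1) + 2^(-1) + 2^(-3) + 2^(-3) + 2^(-3) + 2^(-5)
= 0.5 + 0.5 + 0.125 + 0.125 + 0.125 + 0.03125
= 1.4062
Since 1.4062 > 1, prefix-free code does not exist


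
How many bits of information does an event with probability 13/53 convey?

Information content I(x) = -log₂(p(x))
I = -log₂(13/53) = -log₂(0.2453)
I = 2.0275 bits


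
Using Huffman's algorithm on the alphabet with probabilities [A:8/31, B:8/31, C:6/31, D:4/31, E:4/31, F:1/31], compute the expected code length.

Huffman tree construction:
Combine smallest probabilities repeatedly
Resulting codes:
  A: 01 (length 2)
  B: 10 (length 2)
  C: 00 (length 2)
  D: 1111 (length 4)
  E: 110 (length 3)
  F: 1110 (length 4)
Average length = Σ p(s) × length(s) = 2.4516 bits


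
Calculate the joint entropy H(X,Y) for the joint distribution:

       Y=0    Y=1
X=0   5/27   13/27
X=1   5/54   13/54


H(X,Y) = -Σ p(x,y) log₂ p(x,y)
  p(0,0)=5/27: -0.1852 × log₂(0.1852) = 0.4505
  p(0,1)=13/27: -0.4815 × log₂(0.4815) = 0.5077
  p(1,0)=5/54: -0.0926 × log₂(0.0926) = 0.3179
  p(1,1)=13/54: -0.2407 × log₂(0.2407) = 0.4946
H(X,Y) = 1.7707 bits


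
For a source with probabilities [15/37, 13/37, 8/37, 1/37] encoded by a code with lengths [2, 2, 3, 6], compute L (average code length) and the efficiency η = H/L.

Average length L = Σ p_i × l_i = 2.3243 bits
Entropy H = 1.6768 bits
Efficiency η = H/L × 100% = 72.14%


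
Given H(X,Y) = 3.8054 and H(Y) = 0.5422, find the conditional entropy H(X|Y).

Chain rule: H(X,Y) = H(X|Y) + H(Y)
H(X|Y) = H(X,Y) - H(Y) = 3.8054 - 0.5422 = 3.2632 bits


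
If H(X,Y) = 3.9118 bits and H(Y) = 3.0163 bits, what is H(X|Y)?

Chain rule: H(X,Y) = H(X|Y) + H(Y)
H(X|Y) = H(X,Y) - H(Y) = 3.9118 - 3.0163 = 0.8955 bits


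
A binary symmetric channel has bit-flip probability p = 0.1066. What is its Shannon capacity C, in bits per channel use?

For BSC with error probability p:
C = 1 - H(p) where H(p) is binary entropy
H(0.1066) = -0.1066 × log₂(0.1066) - 0.8934 × log₂(0.8934)
H(p) = 0.4896
C = 1 - 0.4896 = 0.5104 bits/use


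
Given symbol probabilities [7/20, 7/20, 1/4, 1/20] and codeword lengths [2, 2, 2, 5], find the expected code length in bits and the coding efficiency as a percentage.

Average length L = Σ p_i × l_i = 2.1500 bits
Entropy H = 1.7763 bits
Efficiency η = H/L × 100% = 82.62%


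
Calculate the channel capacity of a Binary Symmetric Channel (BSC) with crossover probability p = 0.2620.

For BSC with error probability p:
C = 1 - H(p) where H(p) is binary entropy
H(0.2620) = -0.2620 × log₂(0.2620) - 0.7380 × log₂(0.7380)
H(p) = 0.8297
C = 1 - 0.8297 = 0.1703 bits/use


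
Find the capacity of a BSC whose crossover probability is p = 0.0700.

For BSC with error probability p:
C = 1 - H(p) where H(p) is binary entropy
H(0.0700) = -0.0700 × log₂(0.0700) - 0.9300 × log₂(0.9300)
H(p) = 0.3659
C = 1 - 0.3659 = 0.6341 bits/use


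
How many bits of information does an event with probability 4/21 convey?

Information content I(x) = -log₂(p(x))
I = -log₂(4/21) = -log₂(0.1905)
I = 2.3923 bits


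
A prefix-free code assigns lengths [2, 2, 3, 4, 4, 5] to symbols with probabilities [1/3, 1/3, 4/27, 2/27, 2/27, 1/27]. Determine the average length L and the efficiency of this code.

Average length L = Σ p_i × l_i = 2.5556 bits
Entropy H = 2.1972 bits
Efficiency η = H/L × 100% = 85.98%


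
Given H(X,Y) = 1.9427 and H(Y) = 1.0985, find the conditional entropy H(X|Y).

Chain rule: H(X,Y) = H(X|Y) + H(Y)
H(X|Y) = H(X,Y) - H(Y) = 1.9427 - 1.0985 = 0.8442 bits


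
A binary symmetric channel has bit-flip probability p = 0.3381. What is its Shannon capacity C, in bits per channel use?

For BSC with error probability p:
C = 1 - H(p) where H(p) is binary entropy
H(0.3381) = -0.3381 × log₂(0.3381) - 0.6619 × log₂(0.6619)
H(p) = 0.9230
C = 1 - 0.9230 = 0.0770 bits/use


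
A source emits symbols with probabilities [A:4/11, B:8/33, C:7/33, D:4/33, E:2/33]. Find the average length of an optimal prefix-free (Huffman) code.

Huffman tree construction:
Combine smallest probabilities repeatedly
Resulting codes:
  A: 11 (length 2)
  B: 10 (length 2)
  C: 01 (length 2)
  D: 001 (length 3)
  E: 000 (length 3)
Average length = Σ p(s) × length(s) = 2.1818 bits


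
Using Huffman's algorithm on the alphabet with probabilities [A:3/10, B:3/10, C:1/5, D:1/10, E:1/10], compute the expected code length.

Huffman tree construction:
Combine smallest probabilities repeatedly
Resulting codes:
  A: 10 (length 2)
  B: 11 (length 2)
  C: 00 (length 2)
  D: 010 (length 3)
  E: 011 (length 3)
Average length = Σ p(s) × length(s) = 2.2000 bits


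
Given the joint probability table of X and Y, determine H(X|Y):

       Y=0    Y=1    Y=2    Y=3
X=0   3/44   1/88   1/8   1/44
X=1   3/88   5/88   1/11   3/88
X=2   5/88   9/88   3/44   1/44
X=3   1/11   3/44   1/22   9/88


H(X|Y) = Σ_y p(y) H(X|Y=y)
  p(Y=0) = 1/4, H(X|Y=0) = 1.9197
  p(Y=1) = 21/88, H(X|Y=1) = 1.7424
  p(Y=2) = 29/88, H(X|Y=2) = 1.9075
  p(Y=3) = 2/11, H(X|Y=3) = 1.6697
H(X|Y) = 0.2500×1.9197 + 0.2386×1.7424 + 0.3295×1.9075 + 0.1818×1.6697 = 1.8279 bits


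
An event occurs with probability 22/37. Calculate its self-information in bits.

Information content I(x) = -log₂(p(x))
I = -log₂(22/37) = -log₂(0.5946)
I = 0.7500 bits


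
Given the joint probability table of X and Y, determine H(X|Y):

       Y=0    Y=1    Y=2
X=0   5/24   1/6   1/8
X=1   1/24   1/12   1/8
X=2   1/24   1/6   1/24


H(X|Y) = Σ_y p(y) H(X|Y=y)
  p(Y=0) = 7/24, H(X|Y=0) = 1.1488
  p(Y=1) = 5/12, H(X|Y=1) = 1.5219
  p(Y=2) = 7/24, H(X|Y=2) = 1.4488
H(X|Y) = 0.2917×1.1488 + 0.4167×1.5219 + 0.2917×1.4488 = 1.3918 bits


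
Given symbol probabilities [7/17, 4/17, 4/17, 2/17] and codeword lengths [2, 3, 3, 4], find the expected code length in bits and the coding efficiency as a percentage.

Average length L = Σ p_i × l_i = 2.7059 bits
Entropy H = 1.8727 bits
Efficiency η = H/L × 100% = 69.21%


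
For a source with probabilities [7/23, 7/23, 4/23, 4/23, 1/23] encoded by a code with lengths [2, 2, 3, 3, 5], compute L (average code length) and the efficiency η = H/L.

Average length L = Σ p_i × l_i = 2.4783 bits
Entropy H = 2.1191 bits
Efficiency η = H/L × 100% = 85.51%


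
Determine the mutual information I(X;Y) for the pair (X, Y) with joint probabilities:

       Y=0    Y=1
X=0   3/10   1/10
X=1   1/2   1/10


H(X) = 0.9710, H(Y) = 0.7219, H(X,Y) = 1.6855
I(X;Y) = H(X) + H(Y) - H(X,Y) = 0.0074 bits


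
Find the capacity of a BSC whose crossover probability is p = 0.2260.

For BSC with error probability p:
C = 1 - H(p) where H(p) is binary entropy
H(0.2260) = -0.2260 × log₂(0.2260) - 0.7740 × log₂(0.7740)
H(p) = 0.7710
C = 1 - 0.7710 = 0.2290 bits/use


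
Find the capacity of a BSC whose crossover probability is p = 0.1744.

For BSC with error probability p:
C = 1 - H(p) where H(p) is binary entropy
H(0.1744) = -0.1744 × log₂(0.1744) - 0.8256 × log₂(0.8256)
H(p) = 0.6677
C = 1 - 0.6677 = 0.3323 bits/use


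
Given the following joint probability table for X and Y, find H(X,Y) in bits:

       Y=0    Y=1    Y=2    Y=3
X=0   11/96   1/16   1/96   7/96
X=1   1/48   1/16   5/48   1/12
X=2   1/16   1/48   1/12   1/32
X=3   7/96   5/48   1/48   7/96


H(X,Y) = -Σ p(x,y) log₂ p(x,y)
  p(0,0)=11/96: -0.1146 × log₂(0.1146) = 0.3581
  p(0,1)=1/16: -0.0625 × log₂(0.0625) = 0.2500
  p(0,2)=1/96: -0.0104 × log₂(0.0104) = 0.0686
  p(0,3)=7/96: -0.0729 × log₂(0.0729) = 0.2755
  p(1,0)=1/48: -0.0208 × log₂(0.0208) = 0.1164
  p(1,1)=1/16: -0.0625 × log₂(0.0625) = 0.2500
  p(1,2)=5/48: -0.1042 × log₂(0.1042) = 0.3399
  p(1,3)=1/12: -0.0833 × log₂(0.0833) = 0.2987
  p(2,0)=1/16: -0.0625 × log₂(0.0625) = 0.2500
  p(2,1)=1/48: -0.0208 × log₂(0.0208) = 0.1164
  p(2,2)=1/12: -0.0833 × log₂(0.0833) = 0.2987
  p(2,3)=1/32: -0.0312 × log₂(0.0312) = 0.1562
  p(3,0)=7/96: -0.0729 × log₂(0.0729) = 0.2755
  p(3,1)=5/48: -0.1042 × log₂(0.1042) = 0.3399
  p(3,2)=1/48: -0.0208 × log₂(0.0208) = 0.1164
  p(3,3)=7/96: -0.0729 × log₂(0.0729) = 0.2755
H(X,Y) = 3.7857 bits


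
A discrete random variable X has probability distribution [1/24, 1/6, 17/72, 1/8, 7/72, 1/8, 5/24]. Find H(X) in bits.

H(X) = -Σ p(x) log₂ p(x)
  -1/24 × log₂(1/24) = 0.1910
  -1/6 × log₂(1/6) = 0.4308
  -17/72 × log₂(17/72) = 0.4917
  -1/8 × log₂(1/8) = 0.3750
  -7/72 × log₂(7/72) = 0.3269
  -1/8 × log₂(1/8) = 0.3750
  -5/24 × log₂(5/24) = 0.4715
H(X) = 2.6619 bits


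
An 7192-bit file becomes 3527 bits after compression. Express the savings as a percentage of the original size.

Space savings = (1 - Compressed/Original) × 100%
= (1 - 3527/7192) × 100%
= 50.96%


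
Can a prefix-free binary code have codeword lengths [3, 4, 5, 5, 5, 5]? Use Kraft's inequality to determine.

Kraft inequality: Σ 2^(-l_i) ≤ 1 for prefix-free code
Calculating: 2^(-3) + 2^(-4) + 2^(-5) + 2^(-5) + 2^(-5) + 2^(-5)
= 0.125 + 0.0625 + 0.03125 + 0.03125 + 0.03125 + 0.03125
= 0.3125
Since 0.3125 ≤ 1, prefix-free code exists


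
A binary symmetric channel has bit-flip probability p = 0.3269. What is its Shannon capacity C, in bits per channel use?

For BSC with error probability p:
C = 1 - H(p) where H(p) is binary entropy
H(0.3269) = -0.3269 × log₂(0.3269) - 0.6731 × log₂(0.6731)
H(p) = 0.9117
C = 1 - 0.9117 = 0.0883 bits/use


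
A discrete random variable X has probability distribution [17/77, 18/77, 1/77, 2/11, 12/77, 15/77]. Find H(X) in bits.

H(X) = -Σ p(x) log₂ p(x)
  -17/77 × log₂(17/77) = 0.4811
  -18/77 × log₂(18/77) = 0.4902
  -1/77 × log₂(1/77) = 0.0814
  -2/11 × log₂(2/11) = 0.4472
  -12/77 × log₂(12/77) = 0.4179
  -15/77 × log₂(15/77) = 0.4597
H(X) = 2.3775 bits


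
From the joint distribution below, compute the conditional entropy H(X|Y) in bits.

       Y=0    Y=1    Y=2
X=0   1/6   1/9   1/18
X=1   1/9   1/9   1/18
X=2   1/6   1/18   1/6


H(X|Y) = Σ_y p(y) H(X|Y=y)
  p(Y=0) = 4/9, H(X|Y=0) = 1.5613
  p(Y=1) = 5/18, H(X|Y=1) = 1.5219
  p(Y=2) = 5/18, H(X|Y=2) = 1.3710
H(X|Y) = 0.4444×1.5613 + 0.2778×1.5219 + 0.2778×1.3710 = 1.4975 bits


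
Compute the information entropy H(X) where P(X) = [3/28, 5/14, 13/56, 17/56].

H(X) = -Σ p(x) log₂ p(x)
  -3/28 × log₂(3/28) = 0.3453
  -5/14 × log₂(5/14) = 0.5305
  -13/56 × log₂(13/56) = 0.4891
  -17/56 × log₂(17/56) = 0.5221
H(X) = 1.8870 bits


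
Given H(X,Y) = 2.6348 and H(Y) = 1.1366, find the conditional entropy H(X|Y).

Chain rule: H(X,Y) = H(X|Y) + H(Y)
H(X|Y) = H(X,Y) - H(Y) = 2.6348 - 1.1366 = 1.4982 bits


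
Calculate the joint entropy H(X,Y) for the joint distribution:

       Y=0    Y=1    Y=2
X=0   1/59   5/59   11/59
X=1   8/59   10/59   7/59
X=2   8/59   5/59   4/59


H(X,Y) = -Σ p(x,y) log₂ p(x,y)
  p(0,0)=1/59: -0.0169 × log₂(0.0169) = 0.0997
  p(0,1)=5/59: -0.0847 × log₂(0.0847) = 0.3018
  p(0,2)=11/59: -0.1864 × log₂(0.1864) = 0.4518
  p(1,0)=8/59: -0.1356 × log₂(0.1356) = 0.3909
  p(1,1)=10/59: -0.1695 × log₂(0.1695) = 0.4340
  p(1,2)=7/59: -0.1186 × log₂(0.1186) = 0.3649
  p(2,0)=8/59: -0.1356 × log₂(0.1356) = 0.3909
  p(2,1)=5/59: -0.0847 × log₂(0.0847) = 0.3018
  p(2,2)=4/59: -0.0678 × log₂(0.0678) = 0.2632
H(X,Y) = 2.9988 bits


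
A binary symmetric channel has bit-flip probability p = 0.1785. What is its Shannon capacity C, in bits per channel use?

For BSC with error probability p:
C = 1 - H(p) where H(p) is binary entropy
H(0.1785) = -0.1785 × log₂(0.1785) - 0.8215 × log₂(0.8215)
H(p) = 0.6768
C = 1 - 0.6768 = 0.3232 bits/use


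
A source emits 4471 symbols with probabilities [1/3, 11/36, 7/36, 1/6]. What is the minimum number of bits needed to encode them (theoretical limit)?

Entropy H = 1.9412 bits/symbol
Minimum bits = H × n = 1.9412 × 4471
= 8679.05 bits


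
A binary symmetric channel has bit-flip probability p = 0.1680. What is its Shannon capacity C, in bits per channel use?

For BSC with error probability p:
C = 1 - H(p) where H(p) is binary entropy
H(0.1680) = -0.1680 × log₂(0.1680) - 0.8320 × log₂(0.8320)
H(p) = 0.6531
C = 1 - 0.6531 = 0.3469 bits/use


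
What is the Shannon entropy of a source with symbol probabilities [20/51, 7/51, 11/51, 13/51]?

H(X) = -Σ p(x) log₂ p(x)
  -20/51 × log₂(20/51) = 0.5296
  -7/51 × log₂(7/51) = 0.3932
  -11/51 × log₂(11/51) = 0.4773
  -13/51 × log₂(13/51) = 0.5027
H(X) = 1.9028 bits


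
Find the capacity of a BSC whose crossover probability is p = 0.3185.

For BSC with error probability p:
C = 1 - H(p) where H(p) is binary entropy
H(0.3185) = -0.3185 × log₂(0.3185) - 0.6815 × log₂(0.6815)
H(p) = 0.9027
C = 1 - 0.9027 = 0.0973 bits/use


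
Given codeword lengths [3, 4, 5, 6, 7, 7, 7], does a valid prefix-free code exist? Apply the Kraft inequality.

Kraft inequality: Σ 2^(-l_i) ≤ 1 for prefix-free code
Calculating: 2^(-3) + 2^(-4) + 2^(-5) + 2^(-6) + 2^(-7) + 2^(-7) + 2^(-7)
= 0.125 + 0.0625 + 0.03125 + 0.015625 + 0.0078125 + 0.0078125 + 0.0078125
= 0.2578
Since 0.2578 ≤ 1, prefix-free code exists


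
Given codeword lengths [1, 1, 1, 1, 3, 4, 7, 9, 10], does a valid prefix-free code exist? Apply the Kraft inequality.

Kraft inequality: Σ 2^(-l_i) ≤ 1 for prefix-free code
Calculating: 2^(-1) + 2^(-1) + 2^(-1) + 2^(-1) + 2^(-3) + 2^(-4) + 2^(-7) + 2^(-9) + 2^(-10)
= 0.5 + 0.5 + 0.5 + 0.5 + 0.125 + 0.0625 + 0.0078125 + 0.001953125 + 0.0009765625
= 2.1982
Since 2.1982 > 1, prefix-free code does not exist


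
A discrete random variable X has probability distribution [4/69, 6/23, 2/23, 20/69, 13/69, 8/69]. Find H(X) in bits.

H(X) = -Σ p(x) log₂ p(x)
  -4/69 × log₂(4/69) = 0.2382
  -6/23 × log₂(6/23) = 0.5057
  -2/23 × log₂(2/23) = 0.3064
  -20/69 × log₂(20/69) = 0.5179
  -13/69 × log₂(13/69) = 0.4537
  -8/69 × log₂(8/69) = 0.3604
H(X) = 2.3823 bits


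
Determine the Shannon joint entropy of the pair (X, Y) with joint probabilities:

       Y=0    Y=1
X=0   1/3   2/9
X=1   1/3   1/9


H(X,Y) = -Σ p(x,y) log₂ p(x,y)
  p(0,0)=1/3: -0.3333 × log₂(0.3333) = 0.5283
  p(0,1)=2/9: -0.2222 × log₂(0.2222) = 0.4822
  p(1,0)=1/3: -0.3333 × log₂(0.3333) = 0.5283
  p(1,1)=1/9: -0.1111 × log₂(0.1111) = 0.3522
H(X,Y) = 1.8911 bits
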